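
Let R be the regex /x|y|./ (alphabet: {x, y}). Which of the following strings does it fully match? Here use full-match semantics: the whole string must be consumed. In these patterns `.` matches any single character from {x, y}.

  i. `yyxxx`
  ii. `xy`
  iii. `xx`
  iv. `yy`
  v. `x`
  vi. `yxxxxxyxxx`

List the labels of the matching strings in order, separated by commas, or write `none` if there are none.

v

i. `yyxxx` → no match
ii. `xy` → no match
iii. `xx` → no match
iv. `yy` → no match
v. `x` → match
vi. `yxxxxxyxxx` → no match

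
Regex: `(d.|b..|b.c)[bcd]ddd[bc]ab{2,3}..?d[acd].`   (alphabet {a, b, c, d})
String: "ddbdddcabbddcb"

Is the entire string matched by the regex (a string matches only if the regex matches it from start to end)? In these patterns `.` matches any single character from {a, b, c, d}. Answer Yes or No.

Yes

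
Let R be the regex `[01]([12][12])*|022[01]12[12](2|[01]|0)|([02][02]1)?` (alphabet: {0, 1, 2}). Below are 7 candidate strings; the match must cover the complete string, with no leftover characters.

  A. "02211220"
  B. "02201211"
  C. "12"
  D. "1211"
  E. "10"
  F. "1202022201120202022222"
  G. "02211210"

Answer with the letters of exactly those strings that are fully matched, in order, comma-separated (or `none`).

A → match
B → match
C → no match
D → no match
E → no match
F → no match
G → match

A, B, G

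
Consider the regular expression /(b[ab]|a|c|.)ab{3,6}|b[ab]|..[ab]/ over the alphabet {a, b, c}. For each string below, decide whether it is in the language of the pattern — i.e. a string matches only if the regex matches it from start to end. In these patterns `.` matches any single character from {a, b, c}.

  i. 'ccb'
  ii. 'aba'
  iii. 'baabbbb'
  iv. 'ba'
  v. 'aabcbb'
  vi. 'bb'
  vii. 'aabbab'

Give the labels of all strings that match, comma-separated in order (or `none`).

i → match
ii → match
iii → match
iv → match
v → no match
vi → match
vii → no match

i, ii, iii, iv, vi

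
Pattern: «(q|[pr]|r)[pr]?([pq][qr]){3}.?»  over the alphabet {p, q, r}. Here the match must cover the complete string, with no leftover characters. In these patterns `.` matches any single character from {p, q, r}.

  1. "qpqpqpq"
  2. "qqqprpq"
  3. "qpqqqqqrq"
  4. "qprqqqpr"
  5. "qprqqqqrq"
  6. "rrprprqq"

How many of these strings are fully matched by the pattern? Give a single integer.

1 → match
2 → match
3 → match
4 → no match
5 → no match
6 → match
Total matched: 4

4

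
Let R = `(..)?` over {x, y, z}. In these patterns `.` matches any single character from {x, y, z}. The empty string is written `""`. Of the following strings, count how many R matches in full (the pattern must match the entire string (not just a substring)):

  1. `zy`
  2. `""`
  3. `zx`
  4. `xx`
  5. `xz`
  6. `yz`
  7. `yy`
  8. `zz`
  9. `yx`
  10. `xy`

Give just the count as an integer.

1 → match
2 → match
3 → match
4 → match
5 → match
6 → match
7 → match
8 → match
9 → match
10 → match
Total matched: 10

10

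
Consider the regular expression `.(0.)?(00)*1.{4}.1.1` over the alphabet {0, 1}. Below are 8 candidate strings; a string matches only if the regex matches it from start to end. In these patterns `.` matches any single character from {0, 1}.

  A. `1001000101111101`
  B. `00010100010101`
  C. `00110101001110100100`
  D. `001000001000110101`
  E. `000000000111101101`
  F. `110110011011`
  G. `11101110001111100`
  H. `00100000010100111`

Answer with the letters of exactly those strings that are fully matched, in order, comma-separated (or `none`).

E

A → no match
B → no match
C → no match — must end with `1`
D → no match
E → match
F → no match
G → no match — must end with `1`
H → no match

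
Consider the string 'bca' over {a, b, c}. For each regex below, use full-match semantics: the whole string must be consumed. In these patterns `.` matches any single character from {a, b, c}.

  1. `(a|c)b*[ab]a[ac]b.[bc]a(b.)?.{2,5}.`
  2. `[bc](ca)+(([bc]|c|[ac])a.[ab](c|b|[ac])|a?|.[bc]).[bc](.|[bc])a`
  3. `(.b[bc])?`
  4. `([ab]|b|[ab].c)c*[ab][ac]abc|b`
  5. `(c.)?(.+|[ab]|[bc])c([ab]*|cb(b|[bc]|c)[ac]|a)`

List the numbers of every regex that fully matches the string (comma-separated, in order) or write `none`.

5

1 → no match
2 → no match
3 → no match
4 → no match
5 → match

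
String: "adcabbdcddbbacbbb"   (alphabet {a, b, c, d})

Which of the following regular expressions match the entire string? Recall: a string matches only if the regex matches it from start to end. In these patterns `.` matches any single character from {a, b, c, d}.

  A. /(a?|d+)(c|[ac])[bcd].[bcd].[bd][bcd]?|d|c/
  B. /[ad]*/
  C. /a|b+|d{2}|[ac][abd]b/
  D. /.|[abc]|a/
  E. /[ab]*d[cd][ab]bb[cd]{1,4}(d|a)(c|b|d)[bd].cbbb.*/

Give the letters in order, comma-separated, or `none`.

E

A → no match
B → no match
C → no match
D → no match
E → match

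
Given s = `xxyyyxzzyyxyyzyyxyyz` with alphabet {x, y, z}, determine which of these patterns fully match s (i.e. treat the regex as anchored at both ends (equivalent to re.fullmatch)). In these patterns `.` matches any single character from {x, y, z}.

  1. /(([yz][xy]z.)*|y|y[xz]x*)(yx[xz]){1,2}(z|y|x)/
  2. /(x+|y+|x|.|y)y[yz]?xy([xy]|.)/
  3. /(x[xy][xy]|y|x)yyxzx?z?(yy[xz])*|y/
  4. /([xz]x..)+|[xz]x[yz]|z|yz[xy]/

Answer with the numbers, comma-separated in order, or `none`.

1 → no match
2 → no match
3 → match
4 → no match

3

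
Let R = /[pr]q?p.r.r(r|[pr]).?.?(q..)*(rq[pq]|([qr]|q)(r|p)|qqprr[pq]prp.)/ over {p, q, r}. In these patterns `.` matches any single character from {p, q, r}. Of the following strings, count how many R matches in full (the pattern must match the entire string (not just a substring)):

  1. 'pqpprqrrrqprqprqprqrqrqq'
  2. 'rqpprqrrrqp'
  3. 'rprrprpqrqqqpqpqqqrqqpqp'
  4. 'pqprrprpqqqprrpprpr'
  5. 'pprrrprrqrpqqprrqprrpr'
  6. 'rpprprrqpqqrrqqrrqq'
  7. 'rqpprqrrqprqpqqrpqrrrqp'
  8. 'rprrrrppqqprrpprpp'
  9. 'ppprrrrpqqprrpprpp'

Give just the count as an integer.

8

1 → match
2 → match
3 → match
4 → match
5 → no match
6 → match
7 → match
8 → match
9 → match
Total matched: 8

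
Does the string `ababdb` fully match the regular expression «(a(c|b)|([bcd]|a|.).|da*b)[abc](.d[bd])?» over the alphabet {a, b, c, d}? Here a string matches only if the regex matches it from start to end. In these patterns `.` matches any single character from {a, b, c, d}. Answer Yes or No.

Yes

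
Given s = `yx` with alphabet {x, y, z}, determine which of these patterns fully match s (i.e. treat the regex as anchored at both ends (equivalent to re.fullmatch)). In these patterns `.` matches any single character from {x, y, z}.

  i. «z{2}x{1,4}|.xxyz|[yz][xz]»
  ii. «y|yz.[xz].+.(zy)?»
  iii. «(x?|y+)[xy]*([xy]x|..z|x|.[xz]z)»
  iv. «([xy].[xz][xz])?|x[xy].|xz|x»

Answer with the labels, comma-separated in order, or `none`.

i, iii

i → match
ii → no match
iii → match
iv → no match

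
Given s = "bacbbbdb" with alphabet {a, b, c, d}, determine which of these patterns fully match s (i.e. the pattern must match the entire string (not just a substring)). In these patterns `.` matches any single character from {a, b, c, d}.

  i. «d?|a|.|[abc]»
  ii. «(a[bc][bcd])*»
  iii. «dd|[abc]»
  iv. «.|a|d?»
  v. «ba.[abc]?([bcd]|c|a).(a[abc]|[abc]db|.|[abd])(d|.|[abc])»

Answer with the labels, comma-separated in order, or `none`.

i → no match
ii → no match
iii → no match
iv → no match
v → match

v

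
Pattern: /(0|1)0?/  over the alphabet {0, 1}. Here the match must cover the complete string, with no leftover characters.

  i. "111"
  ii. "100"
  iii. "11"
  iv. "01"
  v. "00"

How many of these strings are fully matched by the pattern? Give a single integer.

1

i. "111" → no match
ii. "100" → no match
iii. "11" → no match
iv. "01" → no match
v. "00" → match
Total matched: 1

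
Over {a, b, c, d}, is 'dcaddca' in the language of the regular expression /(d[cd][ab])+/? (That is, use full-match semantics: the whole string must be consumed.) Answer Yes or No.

No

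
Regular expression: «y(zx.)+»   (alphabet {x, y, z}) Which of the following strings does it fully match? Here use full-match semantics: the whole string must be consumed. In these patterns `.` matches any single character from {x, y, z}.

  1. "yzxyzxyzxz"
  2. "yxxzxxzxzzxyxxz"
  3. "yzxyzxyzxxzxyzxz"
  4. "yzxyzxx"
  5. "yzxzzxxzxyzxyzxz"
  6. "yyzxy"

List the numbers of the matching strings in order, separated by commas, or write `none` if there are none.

1, 3, 4, 5

1 → match
2 → no match — must start with "yzx"
3 → match
4 → match
5 → match
6 → no match — must start with "yzx"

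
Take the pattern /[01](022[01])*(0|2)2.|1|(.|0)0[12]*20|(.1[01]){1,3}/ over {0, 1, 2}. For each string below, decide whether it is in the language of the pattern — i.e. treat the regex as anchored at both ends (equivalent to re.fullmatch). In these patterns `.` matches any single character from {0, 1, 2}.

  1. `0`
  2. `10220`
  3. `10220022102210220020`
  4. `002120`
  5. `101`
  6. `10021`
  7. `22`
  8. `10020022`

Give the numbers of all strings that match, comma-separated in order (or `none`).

2, 3, 4

1 → no match
2 → match
3 → match
4 → match
5 → no match
6 → no match
7 → no match
8 → no match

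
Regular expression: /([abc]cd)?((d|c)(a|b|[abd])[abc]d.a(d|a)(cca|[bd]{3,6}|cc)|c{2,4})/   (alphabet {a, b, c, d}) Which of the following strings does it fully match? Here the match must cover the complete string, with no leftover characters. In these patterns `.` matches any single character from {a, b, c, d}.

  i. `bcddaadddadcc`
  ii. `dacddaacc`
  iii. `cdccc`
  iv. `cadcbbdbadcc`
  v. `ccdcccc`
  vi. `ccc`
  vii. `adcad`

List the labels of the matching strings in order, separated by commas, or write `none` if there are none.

i → no match
ii → match
iii → no match
iv → no match
v → match
vi → match
vii → no match

ii, v, vi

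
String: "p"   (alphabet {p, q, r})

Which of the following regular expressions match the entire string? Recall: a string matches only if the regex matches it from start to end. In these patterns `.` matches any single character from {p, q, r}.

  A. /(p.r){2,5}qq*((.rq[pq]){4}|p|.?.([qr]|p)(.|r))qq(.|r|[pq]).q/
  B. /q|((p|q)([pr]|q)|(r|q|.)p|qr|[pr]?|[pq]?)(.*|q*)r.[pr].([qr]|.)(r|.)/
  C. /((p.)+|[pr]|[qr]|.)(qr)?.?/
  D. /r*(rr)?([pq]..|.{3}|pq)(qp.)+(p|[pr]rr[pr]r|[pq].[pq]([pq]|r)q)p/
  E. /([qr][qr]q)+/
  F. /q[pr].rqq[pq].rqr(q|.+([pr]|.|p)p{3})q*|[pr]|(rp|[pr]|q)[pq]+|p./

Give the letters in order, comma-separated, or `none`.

A → no match — must end with "q"
B → no match
C → match
D → no match
E → no match — must end with "q"
F → match

C, F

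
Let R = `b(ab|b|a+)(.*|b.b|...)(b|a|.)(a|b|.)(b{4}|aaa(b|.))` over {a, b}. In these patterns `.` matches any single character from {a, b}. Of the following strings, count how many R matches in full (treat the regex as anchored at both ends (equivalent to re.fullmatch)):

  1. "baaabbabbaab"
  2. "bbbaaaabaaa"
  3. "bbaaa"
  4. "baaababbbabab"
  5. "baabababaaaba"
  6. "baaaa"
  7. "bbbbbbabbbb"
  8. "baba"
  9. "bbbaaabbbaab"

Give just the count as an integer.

1

1 → no match
2 → no match
3 → no match
4 → no match
5 → no match
6 → no match
7 → match
8 → no match
9 → no match
Total matched: 1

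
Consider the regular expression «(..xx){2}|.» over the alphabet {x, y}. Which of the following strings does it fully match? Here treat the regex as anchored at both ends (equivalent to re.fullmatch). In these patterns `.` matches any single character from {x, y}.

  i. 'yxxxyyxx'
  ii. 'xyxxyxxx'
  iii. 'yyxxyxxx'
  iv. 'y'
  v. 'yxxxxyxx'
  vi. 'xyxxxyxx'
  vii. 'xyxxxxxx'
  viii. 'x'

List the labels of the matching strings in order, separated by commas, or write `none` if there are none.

i → match
ii → match
iii → match
iv → match
v → match
vi → match
vii → match
viii → match

i, ii, iii, iv, v, vi, vii, viii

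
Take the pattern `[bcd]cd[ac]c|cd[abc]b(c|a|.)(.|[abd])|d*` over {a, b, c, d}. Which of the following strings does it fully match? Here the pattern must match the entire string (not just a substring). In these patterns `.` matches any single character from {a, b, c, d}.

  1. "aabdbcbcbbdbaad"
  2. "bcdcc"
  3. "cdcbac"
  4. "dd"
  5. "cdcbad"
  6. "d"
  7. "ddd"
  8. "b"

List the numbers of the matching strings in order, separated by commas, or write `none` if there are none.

1 → no match
2 → match
3 → match
4 → match
5 → match
6 → match
7 → match
8 → no match

2, 3, 4, 5, 6, 7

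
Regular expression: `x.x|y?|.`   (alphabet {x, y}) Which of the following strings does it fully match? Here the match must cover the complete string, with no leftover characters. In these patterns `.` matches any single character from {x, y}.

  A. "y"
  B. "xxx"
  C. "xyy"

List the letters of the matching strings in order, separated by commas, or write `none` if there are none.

A, B

A. "y" → match
B. "xxx" → match
C. "xyy" → no match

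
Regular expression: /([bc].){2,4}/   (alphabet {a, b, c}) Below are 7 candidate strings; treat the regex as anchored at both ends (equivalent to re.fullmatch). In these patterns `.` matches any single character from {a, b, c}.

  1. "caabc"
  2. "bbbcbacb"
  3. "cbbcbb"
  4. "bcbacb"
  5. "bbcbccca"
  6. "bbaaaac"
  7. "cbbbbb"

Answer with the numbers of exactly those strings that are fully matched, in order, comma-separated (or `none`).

1 → no match
2 → match
3 → match
4 → match
5 → match
6 → no match
7 → match

2, 3, 4, 5, 7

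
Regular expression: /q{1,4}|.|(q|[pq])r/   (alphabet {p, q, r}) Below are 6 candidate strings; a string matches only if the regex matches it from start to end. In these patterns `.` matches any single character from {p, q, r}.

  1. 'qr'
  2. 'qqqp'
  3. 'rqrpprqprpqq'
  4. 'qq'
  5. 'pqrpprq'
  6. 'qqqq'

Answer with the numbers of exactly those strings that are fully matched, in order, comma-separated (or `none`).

1 → match
2 → no match
3 → no match
4 → match
5 → no match
6 → match

1, 4, 6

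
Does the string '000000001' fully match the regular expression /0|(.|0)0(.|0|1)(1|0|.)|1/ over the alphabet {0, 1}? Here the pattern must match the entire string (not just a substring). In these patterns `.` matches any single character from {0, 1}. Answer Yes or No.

No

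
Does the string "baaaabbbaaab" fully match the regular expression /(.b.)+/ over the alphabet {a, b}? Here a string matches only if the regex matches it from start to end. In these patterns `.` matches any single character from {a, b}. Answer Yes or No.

No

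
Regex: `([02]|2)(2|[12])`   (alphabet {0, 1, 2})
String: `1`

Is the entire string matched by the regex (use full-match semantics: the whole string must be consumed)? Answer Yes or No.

No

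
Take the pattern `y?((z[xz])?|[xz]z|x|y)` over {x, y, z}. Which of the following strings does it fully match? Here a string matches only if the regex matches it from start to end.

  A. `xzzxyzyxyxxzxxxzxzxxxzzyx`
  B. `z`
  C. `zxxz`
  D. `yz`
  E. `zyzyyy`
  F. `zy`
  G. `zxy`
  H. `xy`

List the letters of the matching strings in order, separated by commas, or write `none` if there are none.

none

A → no match
B. `z` → no match
C. `zxxz` → no match
D. `yz` → no match
E. `zyzyyy` → no match
F. `zy` → no match
G. `zxy` → no match
H. `xy` → no match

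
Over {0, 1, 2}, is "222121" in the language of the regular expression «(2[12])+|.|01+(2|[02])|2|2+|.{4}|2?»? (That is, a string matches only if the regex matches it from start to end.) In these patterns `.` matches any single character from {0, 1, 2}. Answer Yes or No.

Yes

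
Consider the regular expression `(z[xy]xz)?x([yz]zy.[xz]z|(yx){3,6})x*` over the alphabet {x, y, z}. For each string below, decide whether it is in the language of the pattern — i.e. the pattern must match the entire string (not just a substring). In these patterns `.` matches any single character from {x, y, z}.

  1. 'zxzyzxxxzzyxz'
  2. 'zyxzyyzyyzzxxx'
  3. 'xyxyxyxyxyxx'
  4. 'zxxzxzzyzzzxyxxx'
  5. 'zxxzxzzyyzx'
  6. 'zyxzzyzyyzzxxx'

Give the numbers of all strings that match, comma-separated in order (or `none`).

1 → no match
2 → no match
3 → match
4 → no match
5 → no match
6 → no match

3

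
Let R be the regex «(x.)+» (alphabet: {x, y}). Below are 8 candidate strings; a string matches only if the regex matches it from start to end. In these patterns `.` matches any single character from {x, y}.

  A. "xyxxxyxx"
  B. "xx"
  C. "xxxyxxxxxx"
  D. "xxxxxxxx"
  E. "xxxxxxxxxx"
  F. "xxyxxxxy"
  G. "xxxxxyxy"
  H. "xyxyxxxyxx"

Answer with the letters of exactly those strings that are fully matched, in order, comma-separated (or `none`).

A. "xyxxxyxx" → match
B. "xx" → match
C. "xxxyxxxxxx" → match
D. "xxxxxxxx" → match
E. "xxxxxxxxxx" → match
F. "xxyxxxxy" → no match
G. "xxxxxyxy" → match
H. "xyxyxxxyxx" → match

A, B, C, D, E, G, H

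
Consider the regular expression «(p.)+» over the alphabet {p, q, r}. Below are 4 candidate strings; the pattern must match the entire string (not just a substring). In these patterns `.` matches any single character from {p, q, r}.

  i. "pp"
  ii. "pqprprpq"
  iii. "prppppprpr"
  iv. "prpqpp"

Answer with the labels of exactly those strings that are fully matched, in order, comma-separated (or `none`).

i, ii, iii, iv

i. "pp" → match
ii. "pqprprpq" → match
iii. "prppppprpr" → match
iv. "prpqpp" → match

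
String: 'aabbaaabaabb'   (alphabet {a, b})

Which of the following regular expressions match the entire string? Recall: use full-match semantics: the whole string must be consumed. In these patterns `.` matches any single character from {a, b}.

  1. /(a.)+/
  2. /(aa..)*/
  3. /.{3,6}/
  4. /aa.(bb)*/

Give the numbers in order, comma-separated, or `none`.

1 → no match
2 → match
3 → no match
4 → no match

2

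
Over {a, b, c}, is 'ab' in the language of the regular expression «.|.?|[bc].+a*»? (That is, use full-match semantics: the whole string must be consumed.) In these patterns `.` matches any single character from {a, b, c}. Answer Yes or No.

No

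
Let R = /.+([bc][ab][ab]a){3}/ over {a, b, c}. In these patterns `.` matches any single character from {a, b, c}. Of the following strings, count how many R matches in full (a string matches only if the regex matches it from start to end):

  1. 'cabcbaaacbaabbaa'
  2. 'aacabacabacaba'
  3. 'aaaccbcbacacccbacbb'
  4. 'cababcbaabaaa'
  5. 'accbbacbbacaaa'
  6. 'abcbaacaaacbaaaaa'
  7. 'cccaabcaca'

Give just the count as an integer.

3

1 → match
2 → match
3 → no match — must end with 'a'
4 → no match
5 → match
6 → no match
7 → no match
Total matched: 3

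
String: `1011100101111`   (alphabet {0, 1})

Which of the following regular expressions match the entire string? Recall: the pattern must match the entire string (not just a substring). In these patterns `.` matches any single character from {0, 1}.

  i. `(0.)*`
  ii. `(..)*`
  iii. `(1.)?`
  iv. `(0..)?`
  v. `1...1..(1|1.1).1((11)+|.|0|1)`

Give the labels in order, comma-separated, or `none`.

v

i → no match
ii → no match
iii → no match
iv → no match
v → match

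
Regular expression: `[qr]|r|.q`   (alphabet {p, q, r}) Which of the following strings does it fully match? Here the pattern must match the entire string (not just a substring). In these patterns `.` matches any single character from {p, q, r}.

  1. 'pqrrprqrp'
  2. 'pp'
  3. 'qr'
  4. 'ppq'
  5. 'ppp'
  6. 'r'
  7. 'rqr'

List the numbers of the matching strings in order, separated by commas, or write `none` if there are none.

6

1. 'pqrrprqrp' → no match
2. 'pp' → no match
3. 'qr' → no match
4. 'ppq' → no match
5. 'ppp' → no match
6. 'r' → match
7. 'rqr' → no match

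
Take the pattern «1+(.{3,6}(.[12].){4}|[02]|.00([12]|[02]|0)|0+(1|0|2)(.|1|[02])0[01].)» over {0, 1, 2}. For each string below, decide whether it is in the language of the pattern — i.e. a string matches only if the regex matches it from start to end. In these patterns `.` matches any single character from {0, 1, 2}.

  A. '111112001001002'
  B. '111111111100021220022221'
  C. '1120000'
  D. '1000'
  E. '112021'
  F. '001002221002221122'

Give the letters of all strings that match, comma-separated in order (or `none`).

A → no match
B → match
C → no match
D → no match
E → no match
F → no match — must start with '1'

B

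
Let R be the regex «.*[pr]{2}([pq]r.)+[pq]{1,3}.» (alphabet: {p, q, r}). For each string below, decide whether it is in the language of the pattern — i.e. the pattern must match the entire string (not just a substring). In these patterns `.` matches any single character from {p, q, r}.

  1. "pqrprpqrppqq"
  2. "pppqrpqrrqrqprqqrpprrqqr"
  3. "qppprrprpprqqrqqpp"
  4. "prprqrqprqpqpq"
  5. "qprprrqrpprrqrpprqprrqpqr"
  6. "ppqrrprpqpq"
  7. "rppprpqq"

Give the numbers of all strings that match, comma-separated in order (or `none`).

1 → match
2 → match
3 → match
4 → match
5 → match
6 → match
7 → match

1, 2, 3, 4, 5, 6, 7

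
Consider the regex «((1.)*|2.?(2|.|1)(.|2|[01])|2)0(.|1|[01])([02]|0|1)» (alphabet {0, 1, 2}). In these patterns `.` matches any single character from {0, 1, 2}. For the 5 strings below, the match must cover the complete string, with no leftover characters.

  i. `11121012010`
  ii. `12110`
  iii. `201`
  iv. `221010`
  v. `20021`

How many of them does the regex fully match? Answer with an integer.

i → match
ii → no match
iii → no match
iv → match
v → no match
Total matched: 2

2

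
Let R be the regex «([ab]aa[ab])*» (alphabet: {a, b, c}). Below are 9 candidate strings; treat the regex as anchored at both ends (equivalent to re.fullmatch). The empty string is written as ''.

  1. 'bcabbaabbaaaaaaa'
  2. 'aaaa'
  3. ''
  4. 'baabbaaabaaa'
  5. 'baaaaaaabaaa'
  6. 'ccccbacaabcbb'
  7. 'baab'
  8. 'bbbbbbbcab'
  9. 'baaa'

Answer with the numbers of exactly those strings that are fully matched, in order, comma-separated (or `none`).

2, 3, 4, 5, 7, 9

1 → no match
2 → match
3 → match
4 → match
5 → match
6 → no match
7 → match
8 → no match
9 → match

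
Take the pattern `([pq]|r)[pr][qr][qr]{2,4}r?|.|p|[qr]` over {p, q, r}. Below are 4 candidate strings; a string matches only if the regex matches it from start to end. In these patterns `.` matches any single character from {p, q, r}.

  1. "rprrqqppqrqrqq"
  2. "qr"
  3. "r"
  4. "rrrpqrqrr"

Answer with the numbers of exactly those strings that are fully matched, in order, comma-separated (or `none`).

1 → no match
2 → no match
3 → match
4 → no match

3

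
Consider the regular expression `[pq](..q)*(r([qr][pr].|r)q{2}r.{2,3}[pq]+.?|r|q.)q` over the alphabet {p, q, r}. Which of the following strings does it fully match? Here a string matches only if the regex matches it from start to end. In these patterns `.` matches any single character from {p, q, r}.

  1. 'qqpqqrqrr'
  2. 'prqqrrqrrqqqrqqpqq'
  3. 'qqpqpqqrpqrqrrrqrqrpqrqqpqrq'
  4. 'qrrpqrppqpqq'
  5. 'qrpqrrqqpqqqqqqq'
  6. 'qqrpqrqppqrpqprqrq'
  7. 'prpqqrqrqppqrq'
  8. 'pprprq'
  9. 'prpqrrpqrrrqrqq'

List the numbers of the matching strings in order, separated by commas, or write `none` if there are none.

5

1 → no match — must end with 'q'
2 → no match
3 → no match
4 → no match
5 → match
6 → no match
7 → no match
8 → no match
9 → no match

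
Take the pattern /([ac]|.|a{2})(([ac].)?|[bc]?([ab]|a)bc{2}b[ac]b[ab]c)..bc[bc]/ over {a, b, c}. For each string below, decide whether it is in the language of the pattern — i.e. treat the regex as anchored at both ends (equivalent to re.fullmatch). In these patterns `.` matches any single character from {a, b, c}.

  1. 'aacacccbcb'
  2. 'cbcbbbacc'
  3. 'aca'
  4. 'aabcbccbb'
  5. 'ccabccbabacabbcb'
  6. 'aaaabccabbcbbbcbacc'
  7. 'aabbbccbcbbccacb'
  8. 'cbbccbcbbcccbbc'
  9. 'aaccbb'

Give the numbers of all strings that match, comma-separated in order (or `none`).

1 → no match
2 → no match
3 → no match
4 → no match
5 → match
6 → no match
7 → no match
8 → no match
9 → no match

5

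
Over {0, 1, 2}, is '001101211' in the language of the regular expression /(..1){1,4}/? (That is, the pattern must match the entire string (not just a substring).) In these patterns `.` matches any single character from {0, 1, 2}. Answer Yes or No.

Yes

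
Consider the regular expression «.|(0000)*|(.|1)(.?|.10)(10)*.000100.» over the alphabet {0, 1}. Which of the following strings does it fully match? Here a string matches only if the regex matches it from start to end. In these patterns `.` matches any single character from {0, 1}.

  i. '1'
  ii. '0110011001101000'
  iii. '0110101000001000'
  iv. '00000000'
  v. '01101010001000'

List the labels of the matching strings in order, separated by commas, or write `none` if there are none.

i → match
ii → no match
iii → match
iv → match
v → match

i, iii, iv, v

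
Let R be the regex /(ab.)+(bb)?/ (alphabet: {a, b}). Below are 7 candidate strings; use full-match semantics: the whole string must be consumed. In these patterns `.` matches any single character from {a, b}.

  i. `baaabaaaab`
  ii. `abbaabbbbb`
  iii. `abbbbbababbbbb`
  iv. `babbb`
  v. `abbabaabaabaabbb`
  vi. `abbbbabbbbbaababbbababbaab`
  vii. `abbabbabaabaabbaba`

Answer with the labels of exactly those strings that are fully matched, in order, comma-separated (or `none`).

vii

i. `baaabaaaab` → no match — must start with `ab`
ii. `abbaabbbbb` → no match
iii → no match
iv. `babbb` → no match — must start with `ab`
v → no match
vi → no match
vii → match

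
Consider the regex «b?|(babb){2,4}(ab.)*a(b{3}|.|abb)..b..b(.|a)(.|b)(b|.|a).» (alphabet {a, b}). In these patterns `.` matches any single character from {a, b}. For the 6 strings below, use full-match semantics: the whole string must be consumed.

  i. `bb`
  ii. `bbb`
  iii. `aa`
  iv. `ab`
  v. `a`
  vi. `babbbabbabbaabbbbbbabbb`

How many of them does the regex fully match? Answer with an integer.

i → no match
ii → no match
iii → no match
iv → no match
v → no match
vi → match
Total matched: 1

1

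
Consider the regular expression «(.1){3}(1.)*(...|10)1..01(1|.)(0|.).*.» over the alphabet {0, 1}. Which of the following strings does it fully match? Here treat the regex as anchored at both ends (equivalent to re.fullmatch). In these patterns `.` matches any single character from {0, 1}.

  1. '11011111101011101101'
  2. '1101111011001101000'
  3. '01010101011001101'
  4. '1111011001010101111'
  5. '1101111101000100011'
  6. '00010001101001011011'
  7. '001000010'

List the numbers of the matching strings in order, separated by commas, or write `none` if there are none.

1 → match
2 → match
3 → match
4 → match
5 → match
6 → no match
7 → no match

1, 2, 3, 4, 5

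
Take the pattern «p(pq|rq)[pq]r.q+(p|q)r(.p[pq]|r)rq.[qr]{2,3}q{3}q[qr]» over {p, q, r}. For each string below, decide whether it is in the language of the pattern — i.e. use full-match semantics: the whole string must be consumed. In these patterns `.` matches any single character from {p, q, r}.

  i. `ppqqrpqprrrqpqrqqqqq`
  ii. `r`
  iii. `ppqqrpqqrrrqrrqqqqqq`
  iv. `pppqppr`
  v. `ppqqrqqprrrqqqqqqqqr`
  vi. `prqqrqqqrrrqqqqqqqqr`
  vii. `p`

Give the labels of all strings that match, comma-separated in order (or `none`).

i, iii, v, vi

i → match
ii → no match — must start with `p`
iii → match
iv → no match
v → match
vi → match
vii → no match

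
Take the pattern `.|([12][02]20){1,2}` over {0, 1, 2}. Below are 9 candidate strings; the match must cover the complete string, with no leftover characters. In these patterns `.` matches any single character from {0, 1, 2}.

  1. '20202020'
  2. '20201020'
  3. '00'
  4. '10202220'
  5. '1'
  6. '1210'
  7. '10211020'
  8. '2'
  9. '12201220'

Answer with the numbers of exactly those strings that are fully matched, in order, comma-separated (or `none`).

1, 2, 4, 5, 8, 9

1. '20202020' → match
2. '20201020' → match
3. '00' → no match
4. '10202220' → match
5. '1' → match
6. '1210' → no match
7. '10211020' → no match
8. '2' → match
9. '12201220' → match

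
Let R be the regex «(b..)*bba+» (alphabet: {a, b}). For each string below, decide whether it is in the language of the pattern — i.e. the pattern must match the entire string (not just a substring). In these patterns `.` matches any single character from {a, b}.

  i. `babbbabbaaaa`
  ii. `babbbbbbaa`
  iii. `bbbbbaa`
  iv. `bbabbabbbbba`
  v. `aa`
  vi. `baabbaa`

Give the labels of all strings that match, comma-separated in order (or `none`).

i, ii, iii, iv, vi

i → match
ii → match
iii → match
iv → match
v → no match
vi → match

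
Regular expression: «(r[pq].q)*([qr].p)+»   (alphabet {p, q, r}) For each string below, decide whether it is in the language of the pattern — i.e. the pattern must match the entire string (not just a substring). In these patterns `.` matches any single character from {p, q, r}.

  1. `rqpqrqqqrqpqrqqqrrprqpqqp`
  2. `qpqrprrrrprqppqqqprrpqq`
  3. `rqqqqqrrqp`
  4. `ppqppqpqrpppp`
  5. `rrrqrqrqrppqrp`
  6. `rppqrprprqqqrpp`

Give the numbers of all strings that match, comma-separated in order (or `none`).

1 → match
2 → no match — must end with `p`
3 → no match
4 → no match
5 → no match
6 → no match

1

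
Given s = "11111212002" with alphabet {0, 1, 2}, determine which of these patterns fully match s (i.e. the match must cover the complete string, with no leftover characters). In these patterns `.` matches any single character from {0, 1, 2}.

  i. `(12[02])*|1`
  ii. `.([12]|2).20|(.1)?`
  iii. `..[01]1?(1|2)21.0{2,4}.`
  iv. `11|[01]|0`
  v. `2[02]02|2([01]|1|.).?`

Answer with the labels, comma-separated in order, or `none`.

i → no match
ii → no match
iii → match
iv → no match
v → no match — must start with "2"

iii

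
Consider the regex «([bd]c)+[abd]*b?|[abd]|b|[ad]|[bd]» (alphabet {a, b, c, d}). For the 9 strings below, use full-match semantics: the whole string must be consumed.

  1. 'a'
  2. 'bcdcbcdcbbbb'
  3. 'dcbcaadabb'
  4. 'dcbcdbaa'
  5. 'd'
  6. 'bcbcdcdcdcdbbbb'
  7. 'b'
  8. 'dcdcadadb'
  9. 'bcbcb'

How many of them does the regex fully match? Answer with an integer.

1. 'a' → match
2. 'bcdcbcdcbbbb' → match
3. 'dcbcaadabb' → match
4. 'dcbcdbaa' → match
5. 'd' → match
6 → match
7. 'b' → match
8. 'dcdcadadb' → match
9. 'bcbcb' → match
Total matched: 9

9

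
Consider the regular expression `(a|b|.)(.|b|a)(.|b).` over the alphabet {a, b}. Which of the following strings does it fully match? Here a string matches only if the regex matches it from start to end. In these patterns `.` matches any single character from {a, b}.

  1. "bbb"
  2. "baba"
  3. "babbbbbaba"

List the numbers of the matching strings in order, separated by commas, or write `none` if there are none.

1 → no match
2 → match
3 → no match

2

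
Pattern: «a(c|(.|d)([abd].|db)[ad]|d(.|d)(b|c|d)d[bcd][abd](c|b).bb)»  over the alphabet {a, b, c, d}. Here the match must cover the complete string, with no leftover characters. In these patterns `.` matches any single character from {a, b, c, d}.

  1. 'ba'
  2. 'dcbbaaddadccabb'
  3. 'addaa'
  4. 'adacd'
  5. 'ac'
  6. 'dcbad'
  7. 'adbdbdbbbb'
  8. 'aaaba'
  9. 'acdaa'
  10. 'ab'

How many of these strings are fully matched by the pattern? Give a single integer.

1 → no match — must start with 'a'
2 → no match — must start with 'a'
3 → match
4 → match
5 → match
6 → no match — must start with 'a'
7 → no match
8 → match
9 → match
10 → no match
Total matched: 5

5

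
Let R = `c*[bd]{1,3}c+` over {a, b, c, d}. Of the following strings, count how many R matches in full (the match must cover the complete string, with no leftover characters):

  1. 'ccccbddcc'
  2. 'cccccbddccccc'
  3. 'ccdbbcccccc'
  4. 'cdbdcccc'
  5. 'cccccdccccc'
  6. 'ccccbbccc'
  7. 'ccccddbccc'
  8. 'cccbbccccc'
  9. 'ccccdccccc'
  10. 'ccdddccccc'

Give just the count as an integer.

10

1 → match
2 → match
3 → match
4 → match
5 → match
6 → match
7 → match
8 → match
9 → match
10 → match
Total matched: 10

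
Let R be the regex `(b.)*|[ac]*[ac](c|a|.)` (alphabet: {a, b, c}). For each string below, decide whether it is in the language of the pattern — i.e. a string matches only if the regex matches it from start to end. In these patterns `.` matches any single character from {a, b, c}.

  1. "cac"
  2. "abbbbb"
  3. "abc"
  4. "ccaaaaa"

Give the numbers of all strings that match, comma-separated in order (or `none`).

1 → match
2 → no match
3 → no match
4 → match

1, 4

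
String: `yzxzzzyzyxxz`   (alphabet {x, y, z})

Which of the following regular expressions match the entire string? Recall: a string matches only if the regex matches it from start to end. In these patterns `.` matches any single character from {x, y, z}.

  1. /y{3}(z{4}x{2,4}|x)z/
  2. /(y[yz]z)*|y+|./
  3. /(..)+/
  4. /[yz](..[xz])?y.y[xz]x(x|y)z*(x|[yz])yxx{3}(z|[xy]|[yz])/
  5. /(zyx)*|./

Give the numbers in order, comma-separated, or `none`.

1 → no match
2 → no match
3 → match
4 → no match
5 → no match

3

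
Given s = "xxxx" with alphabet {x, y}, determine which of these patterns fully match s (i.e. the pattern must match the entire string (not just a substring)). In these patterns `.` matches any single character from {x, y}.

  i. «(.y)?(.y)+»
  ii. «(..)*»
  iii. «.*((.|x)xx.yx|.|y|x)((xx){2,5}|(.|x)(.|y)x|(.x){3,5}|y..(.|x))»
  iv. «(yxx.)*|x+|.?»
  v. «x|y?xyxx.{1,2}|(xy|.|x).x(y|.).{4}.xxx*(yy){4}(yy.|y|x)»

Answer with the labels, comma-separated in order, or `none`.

ii, iii, iv

i → no match — must end with "y"
ii → match
iii → match
iv → match
v → no match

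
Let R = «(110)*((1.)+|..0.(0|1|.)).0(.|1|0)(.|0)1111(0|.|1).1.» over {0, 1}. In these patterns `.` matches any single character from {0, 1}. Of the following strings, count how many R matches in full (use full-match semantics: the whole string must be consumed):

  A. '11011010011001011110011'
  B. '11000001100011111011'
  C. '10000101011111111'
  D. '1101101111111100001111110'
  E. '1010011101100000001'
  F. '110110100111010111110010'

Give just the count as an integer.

A → match
B → match
C → match
D → no match
E → no match
F → no match
Total matched: 3

3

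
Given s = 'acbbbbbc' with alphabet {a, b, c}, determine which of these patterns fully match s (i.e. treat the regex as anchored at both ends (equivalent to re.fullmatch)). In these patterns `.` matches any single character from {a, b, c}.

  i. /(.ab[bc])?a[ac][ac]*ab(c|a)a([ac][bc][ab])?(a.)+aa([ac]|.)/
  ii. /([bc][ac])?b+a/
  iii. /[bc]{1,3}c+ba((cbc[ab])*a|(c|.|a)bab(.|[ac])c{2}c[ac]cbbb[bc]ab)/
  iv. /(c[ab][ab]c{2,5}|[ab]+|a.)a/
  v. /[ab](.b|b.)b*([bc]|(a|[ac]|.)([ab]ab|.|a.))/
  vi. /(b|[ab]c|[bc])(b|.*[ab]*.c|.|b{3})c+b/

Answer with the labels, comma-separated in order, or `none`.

i → no match
ii → no match — must end with 'ba'
iii → no match
iv → no match — must end with 'a'
v → match
vi → no match — must end with 'cb'

v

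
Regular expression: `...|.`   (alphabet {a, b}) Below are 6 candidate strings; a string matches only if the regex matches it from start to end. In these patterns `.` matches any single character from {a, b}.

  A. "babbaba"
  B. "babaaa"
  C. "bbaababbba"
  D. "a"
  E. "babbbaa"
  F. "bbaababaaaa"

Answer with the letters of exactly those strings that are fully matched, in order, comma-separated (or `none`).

D

A → no match
B → no match
C → no match
D → match
E → no match
F → no match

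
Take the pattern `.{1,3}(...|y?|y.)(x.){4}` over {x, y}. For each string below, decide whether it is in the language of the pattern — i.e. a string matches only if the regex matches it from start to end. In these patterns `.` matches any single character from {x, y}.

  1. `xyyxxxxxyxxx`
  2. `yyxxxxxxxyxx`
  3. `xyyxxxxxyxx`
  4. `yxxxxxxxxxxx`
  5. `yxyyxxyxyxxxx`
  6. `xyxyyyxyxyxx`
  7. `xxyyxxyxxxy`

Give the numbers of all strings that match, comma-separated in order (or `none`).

2, 3, 4, 5

1 → no match
2 → match
3 → match
4 → match
5 → match
6 → no match
7 → no match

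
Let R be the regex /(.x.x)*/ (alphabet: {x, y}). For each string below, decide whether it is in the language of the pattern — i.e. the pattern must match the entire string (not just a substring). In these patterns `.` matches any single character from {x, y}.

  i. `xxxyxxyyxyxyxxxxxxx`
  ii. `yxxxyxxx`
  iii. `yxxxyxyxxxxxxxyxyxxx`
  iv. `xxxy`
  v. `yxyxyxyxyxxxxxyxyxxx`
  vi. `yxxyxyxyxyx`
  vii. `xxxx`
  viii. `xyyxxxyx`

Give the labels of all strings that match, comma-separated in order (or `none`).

ii, iii, v, vii

i → no match
ii → match
iii → match
iv → no match
v → match
vi → no match
vii → match
viii → no match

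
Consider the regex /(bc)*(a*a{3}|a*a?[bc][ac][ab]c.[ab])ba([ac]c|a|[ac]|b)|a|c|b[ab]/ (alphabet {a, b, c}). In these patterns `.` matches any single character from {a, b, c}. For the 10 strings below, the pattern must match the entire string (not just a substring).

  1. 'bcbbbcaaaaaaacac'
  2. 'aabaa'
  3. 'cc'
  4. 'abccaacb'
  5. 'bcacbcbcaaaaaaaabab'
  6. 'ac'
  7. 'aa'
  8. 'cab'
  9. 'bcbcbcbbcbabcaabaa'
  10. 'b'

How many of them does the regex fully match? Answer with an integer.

1 → no match
2 → no match
3 → no match
4 → no match
5 → no match
6 → no match
7 → no match
8 → no match
9 → no match
10 → no match
Total matched: 0

0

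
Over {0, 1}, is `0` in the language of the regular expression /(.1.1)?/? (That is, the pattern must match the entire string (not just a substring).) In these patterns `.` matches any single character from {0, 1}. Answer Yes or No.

No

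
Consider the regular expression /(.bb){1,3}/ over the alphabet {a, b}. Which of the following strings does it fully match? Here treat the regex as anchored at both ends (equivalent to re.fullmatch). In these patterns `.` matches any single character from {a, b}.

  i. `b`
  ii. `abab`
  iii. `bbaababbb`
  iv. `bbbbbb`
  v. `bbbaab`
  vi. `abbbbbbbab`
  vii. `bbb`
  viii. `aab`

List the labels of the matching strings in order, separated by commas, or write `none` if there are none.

iv, vii

i → no match — must end with `bb`
ii → no match — must end with `bb`
iii → no match
iv → match
v → no match — must end with `bb`
vi → no match — must end with `bb`
vii → match
viii → no match — must end with `bb`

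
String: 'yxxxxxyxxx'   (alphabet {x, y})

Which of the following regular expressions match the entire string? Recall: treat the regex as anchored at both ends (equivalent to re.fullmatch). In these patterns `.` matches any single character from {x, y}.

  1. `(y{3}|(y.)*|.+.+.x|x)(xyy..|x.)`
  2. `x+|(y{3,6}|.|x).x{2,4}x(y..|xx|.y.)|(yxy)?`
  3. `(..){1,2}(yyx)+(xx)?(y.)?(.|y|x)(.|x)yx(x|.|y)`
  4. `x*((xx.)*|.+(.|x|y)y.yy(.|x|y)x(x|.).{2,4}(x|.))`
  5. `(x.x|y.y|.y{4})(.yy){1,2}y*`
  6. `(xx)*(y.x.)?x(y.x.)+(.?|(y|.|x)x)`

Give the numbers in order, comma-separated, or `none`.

1 → match
2 → no match
3 → no match
4 → no match
5 → no match
6 → no match

1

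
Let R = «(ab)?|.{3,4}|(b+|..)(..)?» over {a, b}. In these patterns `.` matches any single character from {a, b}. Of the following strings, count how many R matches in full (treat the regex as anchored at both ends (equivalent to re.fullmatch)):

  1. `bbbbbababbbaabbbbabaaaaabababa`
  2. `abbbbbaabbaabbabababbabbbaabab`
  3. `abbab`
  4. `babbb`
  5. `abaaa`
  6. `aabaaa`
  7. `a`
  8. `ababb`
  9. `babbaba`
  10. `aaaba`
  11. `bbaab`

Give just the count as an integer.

1 → no match
2 → no match
3 → no match
4 → no match
5 → no match
6 → no match
7 → no match
8 → no match
9 → no match
10 → no match
11 → no match
Total matched: 0

0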